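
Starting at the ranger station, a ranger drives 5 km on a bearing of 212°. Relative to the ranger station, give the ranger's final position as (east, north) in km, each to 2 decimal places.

Leg 1 (212°, 5 km): east 5 sin 212° = -2.65, north 5 cos 212° = -4.24
Summing: -2.65 km east, -4.24 km north → (-2.65, -4.24).

(-2.65, -4.24)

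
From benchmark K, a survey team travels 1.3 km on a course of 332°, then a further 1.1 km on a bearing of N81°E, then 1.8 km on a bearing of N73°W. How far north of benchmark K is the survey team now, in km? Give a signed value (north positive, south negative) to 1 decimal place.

Leg 1 (332°, 1.3 km): east 1.3 sin 332° = -0.61, north 1.3 cos 332° = 1.15
Leg 2 (N81°E, 1.1 km): east 1.1 sin 81° = 1.09, north 1.1 cos 81° = 0.17
Leg 3 (N73°W, 1.8 km): east 1.8 sin 287° = -1.72, north 1.8 cos 287° = 0.53
Net north component: 1.85 km.

1.8 km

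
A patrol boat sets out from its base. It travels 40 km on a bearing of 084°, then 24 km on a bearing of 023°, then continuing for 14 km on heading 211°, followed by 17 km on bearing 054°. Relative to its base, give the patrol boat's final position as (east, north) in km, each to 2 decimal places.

Leg 1 (084°, 40 km): east 40 sin 84° = 39.78, north 40 cos 84° = 4.18
Leg 2 (023°, 24 km): east 24 sin 23° = 9.38, north 24 cos 23° = 22.09
Leg 3 (211°, 14 km): east 14 sin 211° = -7.21, north 14 cos 211° = -12.00
Leg 4 (054°, 17 km): east 17 sin 54° = 13.75, north 17 cos 54° = 9.99
Summing: 55.70 km east, 24.27 km north → (55.70, 24.27).

(55.70, 24.27)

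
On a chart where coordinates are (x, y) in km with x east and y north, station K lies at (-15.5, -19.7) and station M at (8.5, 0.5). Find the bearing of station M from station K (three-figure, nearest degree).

050°

Δeast = 8.5 − -15.5 = 24.00; Δnorth = 0.5 − -19.7 = 20.20.
Bearing = atan2(Δeast, Δnorth) mod 360° = 49.91° ≈ 050°.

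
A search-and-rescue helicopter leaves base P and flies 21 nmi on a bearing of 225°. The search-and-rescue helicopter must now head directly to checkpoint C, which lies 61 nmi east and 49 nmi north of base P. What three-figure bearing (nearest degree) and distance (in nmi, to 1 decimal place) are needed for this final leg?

Leg 1 (225°, 21 nmi): east 21 sin 225° = -14.85, north 21 cos 225° = -14.85
Current position: (-14.85, -14.85). Target: (61, 49). Remaining: Δeast = 75.85, Δnorth = 63.85.
Bearing = atan2(75.85, 63.85) mod 360° = 49.91°; distance = √((75.85)² + (63.85)²) = 99.146 nmi.

050°, 99.1 nmi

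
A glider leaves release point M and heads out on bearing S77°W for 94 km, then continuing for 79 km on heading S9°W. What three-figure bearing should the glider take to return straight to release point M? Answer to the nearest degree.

046°

Leg 1 (S77°W, 94 km): east 94 sin 257° = -91.59, north 94 cos 257° = -21.15
Leg 2 (S9°W, 79 km): east 79 sin 189° = -12.36, north 79 cos 189° = -78.03
Net displacement: -103.95 east, -99.17 north. Direction back to start is (103.95, 99.17): bearing = atan2(103.95, 99.17) mod 360° = 46.35° ≈ 046°.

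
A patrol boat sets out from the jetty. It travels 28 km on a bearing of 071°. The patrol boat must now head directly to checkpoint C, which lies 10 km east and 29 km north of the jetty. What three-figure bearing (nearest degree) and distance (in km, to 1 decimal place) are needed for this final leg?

Leg 1 (071°, 28 km): east 28 sin 71° = 26.47, north 28 cos 71° = 9.12
Current position: (26.47, 9.12). Target: (10, 29). Remaining: Δeast = -16.47, Δnorth = 19.88.
Bearing = atan2(-16.47, 19.88) mod 360° = 320.36°; distance = √((-16.47)² + (19.88)²) = 25.822 km.

320°, 25.8 km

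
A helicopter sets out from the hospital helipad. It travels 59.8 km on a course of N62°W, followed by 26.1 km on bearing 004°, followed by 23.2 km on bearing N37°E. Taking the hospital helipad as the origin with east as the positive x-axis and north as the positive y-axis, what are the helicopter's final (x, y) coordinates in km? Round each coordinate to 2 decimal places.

(-37.02, 72.64)

Leg 1 (N62°W, 59.8 km): east 59.8 sin 298° = -52.80, north 59.8 cos 298° = 28.07
Leg 2 (004°, 26.1 km): east 26.1 sin 4° = 1.82, north 26.1 cos 4° = 26.04
Leg 3 (N37°E, 23.2 km): east 23.2 sin 37° = 13.96, north 23.2 cos 37° = 18.53
Summing: -37.02 km east, 72.64 km north → (-37.02, 72.64).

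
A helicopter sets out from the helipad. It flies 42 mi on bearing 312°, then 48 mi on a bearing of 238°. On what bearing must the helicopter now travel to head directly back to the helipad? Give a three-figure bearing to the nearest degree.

Leg 1 (312°, 42 mi): east 42 sin 312° = -31.21, north 42 cos 312° = 28.10
Leg 2 (238°, 48 mi): east 48 sin 238° = -40.71, north 48 cos 238° = -25.44
Net displacement: -71.92 east, 2.67 north. Direction back to start is (71.92, -2.67): bearing = atan2(71.92, -2.67) mod 360° = 92.12° ≈ 092°.

092°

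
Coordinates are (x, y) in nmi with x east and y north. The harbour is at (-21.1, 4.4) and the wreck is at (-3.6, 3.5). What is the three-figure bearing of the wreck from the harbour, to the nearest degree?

093°

Δeast = -3.6 − -21.1 = 17.50; Δnorth = 3.5 − 4.4 = -0.90.
Bearing = atan2(Δeast, Δnorth) mod 360° = 92.94° ≈ 093°.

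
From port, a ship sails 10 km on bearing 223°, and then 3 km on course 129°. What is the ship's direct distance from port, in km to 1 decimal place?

Leg 1 (223°, 10 km): east 10 sin 223° = -6.82, north 10 cos 223° = -7.31
Leg 2 (129°, 3 km): east 3 sin 129° = 2.33, north 3 cos 129° = -1.89
Net: -4.49 east, -9.20 north. Distance = √((-4.49)² + (-9.20)²) = 10.238 km.

10.2 km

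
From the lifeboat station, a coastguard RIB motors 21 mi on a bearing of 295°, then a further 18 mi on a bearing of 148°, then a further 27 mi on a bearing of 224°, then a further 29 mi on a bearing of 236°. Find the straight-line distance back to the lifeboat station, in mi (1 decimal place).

Leg 1 (295°, 21 mi): east 21 sin 295° = -19.03, north 21 cos 295° = 8.87
Leg 2 (148°, 18 mi): east 18 sin 148° = 9.54, north 18 cos 148° = -15.26
Leg 3 (224°, 27 mi): east 27 sin 224° = -18.76, north 27 cos 224° = -19.42
Leg 4 (236°, 29 mi): east 29 sin 236° = -24.04, north 29 cos 236° = -16.22
Net: -52.29 east, -42.03 north. Distance = √((-52.29)² + (-42.03)²) = 67.088 mi.

67.1 mi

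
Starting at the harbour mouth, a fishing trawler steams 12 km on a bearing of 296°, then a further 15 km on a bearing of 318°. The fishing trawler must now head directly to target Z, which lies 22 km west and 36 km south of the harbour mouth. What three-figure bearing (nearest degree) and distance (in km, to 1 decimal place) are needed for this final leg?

Leg 1 (296°, 12 km): east 12 sin 296° = -10.79, north 12 cos 296° = 5.26
Leg 2 (318°, 15 km): east 15 sin 318° = -10.04, north 15 cos 318° = 11.15
Current position: (-20.82, 16.41). Target: (-22, -36). Remaining: Δeast = -1.18, Δnorth = -52.41.
Bearing = atan2(-1.18, -52.41) mod 360° = 181.29°; distance = √((-1.18)² + (-52.41)²) = 52.421 km.

181°, 52.4 km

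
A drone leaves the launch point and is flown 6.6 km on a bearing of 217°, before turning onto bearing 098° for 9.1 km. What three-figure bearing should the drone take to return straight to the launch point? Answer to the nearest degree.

Leg 1 (217°, 6.6 km): east 6.6 sin 217° = -3.97, north 6.6 cos 217° = -5.27
Leg 2 (098°, 9.1 km): east 9.1 sin 98° = 9.01, north 9.1 cos 98° = -1.27
Net displacement: 5.04 east, -6.54 north. Direction back to start is (-5.04, 6.54): bearing = atan2(-5.04, 6.54) mod 360° = 322.37° ≈ 322°.

322°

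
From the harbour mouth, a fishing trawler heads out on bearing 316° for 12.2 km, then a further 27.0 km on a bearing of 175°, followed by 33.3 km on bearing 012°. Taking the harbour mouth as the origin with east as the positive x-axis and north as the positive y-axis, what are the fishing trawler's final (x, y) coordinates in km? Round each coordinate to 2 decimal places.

(0.80, 14.45)

Leg 1 (316°, 12.2 km): east 12.2 sin 316° = -8.47, north 12.2 cos 316° = 8.78
Leg 2 (175°, 27.0 km): east 27.0 sin 175° = 2.35, north 27.0 cos 175° = -26.90
Leg 3 (012°, 33.3 km): east 33.3 sin 12° = 6.92, north 33.3 cos 12° = 32.57
Summing: 0.80 km east, 14.45 km north → (0.80, 14.45).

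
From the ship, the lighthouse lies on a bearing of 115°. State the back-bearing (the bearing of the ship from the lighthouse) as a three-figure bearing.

Back-bearing = 115° + 180° = 295°.

295°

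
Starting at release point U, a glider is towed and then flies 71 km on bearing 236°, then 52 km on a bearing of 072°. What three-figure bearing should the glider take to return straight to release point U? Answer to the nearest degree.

Leg 1 (236°, 71 km): east 71 sin 236° = -58.86, north 71 cos 236° = -39.70
Leg 2 (072°, 52 km): east 52 sin 72° = 49.45, north 52 cos 72° = 16.07
Net displacement: -9.41 east, -23.63 north. Direction back to start is (9.41, 23.63): bearing = atan2(9.41, 23.63) mod 360° = 21.70° ≈ 022°.

022°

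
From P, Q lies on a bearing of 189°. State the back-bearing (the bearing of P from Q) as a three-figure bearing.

Back-bearing = 189° − 180° = 009°.

009°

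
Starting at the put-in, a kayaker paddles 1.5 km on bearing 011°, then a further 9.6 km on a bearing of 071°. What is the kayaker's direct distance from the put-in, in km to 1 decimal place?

10.4 km

Leg 1 (011°, 1.5 km): east 1.5 sin 11° = 0.29, north 1.5 cos 11° = 1.47
Leg 2 (071°, 9.6 km): east 9.6 sin 71° = 9.08, north 9.6 cos 71° = 3.13
Net: 9.36 east, 4.60 north. Distance = √((9.36)² + (4.60)²) = 10.431 km.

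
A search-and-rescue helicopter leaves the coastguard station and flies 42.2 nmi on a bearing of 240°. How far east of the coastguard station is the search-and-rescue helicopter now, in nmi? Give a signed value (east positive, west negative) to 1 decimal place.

Leg 1 (240°, 42.2 nmi): east 42.2 sin 240° = -36.55, north 42.2 cos 240° = -21.10
Net east component: -36.55 nmi.

-36.5 nmi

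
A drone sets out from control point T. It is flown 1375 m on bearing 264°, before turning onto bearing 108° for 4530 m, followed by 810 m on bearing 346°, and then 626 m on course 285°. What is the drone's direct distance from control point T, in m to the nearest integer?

2222 m

Leg 1 (264°, 1375 m): east 1375 sin 264° = -1367.47, north 1375 cos 264° = -143.73
Leg 2 (108°, 4530 m): east 4530 sin 108° = 4308.29, north 4530 cos 108° = -1399.85
Leg 3 (346°, 810 m): east 810 sin 346° = -195.96, north 810 cos 346° = 785.94
Leg 4 (285°, 626 m): east 626 sin 285° = -604.67, north 626 cos 285° = 162.02
Net: 2140.19 east, -595.61 north. Distance = √((2140.19)² + (-595.61)²) = 2221.526 m.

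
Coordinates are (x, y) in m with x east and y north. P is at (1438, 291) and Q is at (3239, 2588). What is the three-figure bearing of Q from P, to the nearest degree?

038°

Δeast = 3239 − 1438 = 1801.00; Δnorth = 2588 − 291 = 2297.00.
Bearing = atan2(Δeast, Δnorth) mod 360° = 38.10° ≈ 038°.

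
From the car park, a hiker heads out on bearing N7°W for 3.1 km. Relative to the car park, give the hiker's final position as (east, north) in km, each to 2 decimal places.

(-0.38, 3.08)

Leg 1 (N7°W, 3.1 km): east 3.1 sin 353° = -0.38, north 3.1 cos 353° = 3.08
Summing: -0.38 km east, 3.08 km north → (-0.38, 3.08).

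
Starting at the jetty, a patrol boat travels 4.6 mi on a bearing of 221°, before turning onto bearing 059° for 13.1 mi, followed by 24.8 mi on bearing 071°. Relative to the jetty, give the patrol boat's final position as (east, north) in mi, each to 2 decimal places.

Leg 1 (221°, 4.6 mi): east 4.6 sin 221° = -3.02, north 4.6 cos 221° = -3.47
Leg 2 (059°, 13.1 mi): east 13.1 sin 59° = 11.23, north 13.1 cos 59° = 6.75
Leg 3 (071°, 24.8 mi): east 24.8 sin 71° = 23.45, north 24.8 cos 71° = 8.07
Summing: 31.66 mi east, 11.35 mi north → (31.66, 11.35).

(31.66, 11.35)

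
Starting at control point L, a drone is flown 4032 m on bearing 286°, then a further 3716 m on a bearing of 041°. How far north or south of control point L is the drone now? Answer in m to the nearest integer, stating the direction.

3916 m north

Leg 1 (286°, 4032 m): east 4032 sin 286° = -3875.81, north 4032 cos 286° = 1111.37
Leg 2 (041°, 3716 m): east 3716 sin 41° = 2437.92, north 3716 cos 41° = 2804.50
Net north component: 3915.87 m.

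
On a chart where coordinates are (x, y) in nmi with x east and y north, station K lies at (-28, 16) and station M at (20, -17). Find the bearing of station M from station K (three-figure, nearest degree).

125°

Δeast = 20 − -28 = 48.00; Δnorth = -17 − 16 = -33.00.
Bearing = atan2(Δeast, Δnorth) mod 360° = 124.51° ≈ 125°.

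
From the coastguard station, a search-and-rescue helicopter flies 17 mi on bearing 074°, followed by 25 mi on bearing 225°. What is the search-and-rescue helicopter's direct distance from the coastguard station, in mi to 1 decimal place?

Leg 1 (074°, 17 mi): east 17 sin 74° = 16.34, north 17 cos 74° = 4.69
Leg 2 (225°, 25 mi): east 25 sin 225° = -17.68, north 25 cos 225° = -17.68
Net: -1.34 east, -12.99 north. Distance = √((-1.34)² + (-12.99)²) = 13.060 mi.

13.1 mi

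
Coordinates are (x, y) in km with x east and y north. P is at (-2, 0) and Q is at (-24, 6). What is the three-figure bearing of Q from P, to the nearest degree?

Δeast = -24 − -2 = -22.00; Δnorth = 6 − 0 = 6.00.
Bearing = atan2(Δeast, Δnorth) mod 360° = 285.26° ≈ 285°.

285°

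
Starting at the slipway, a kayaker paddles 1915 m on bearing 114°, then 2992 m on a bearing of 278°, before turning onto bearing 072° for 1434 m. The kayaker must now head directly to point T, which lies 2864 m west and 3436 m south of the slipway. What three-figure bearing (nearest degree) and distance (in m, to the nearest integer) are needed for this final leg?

Leg 1 (114°, 1915 m): east 1915 sin 114° = 1749.44, north 1915 cos 114° = -778.90
Leg 2 (278°, 2992 m): east 2992 sin 278° = -2962.88, north 2992 cos 278° = 416.41
Leg 3 (072°, 1434 m): east 1434 sin 72° = 1363.82, north 1434 cos 72° = 443.13
Current position: (150.37, 80.64). Target: (-2864, -3436). Remaining: Δeast = -3014.37, Δnorth = -3516.64.
Bearing = atan2(-3014.37, -3516.64) mod 360° = 220.60°; distance = √((-3014.37)² + (-3516.64)²) = 4631.756 m.

221°, 4632 m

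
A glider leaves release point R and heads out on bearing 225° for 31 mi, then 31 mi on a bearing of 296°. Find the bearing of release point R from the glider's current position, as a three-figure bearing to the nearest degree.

Leg 1 (225°, 31 mi): east 31 sin 225° = -21.92, north 31 cos 225° = -21.92
Leg 2 (296°, 31 mi): east 31 sin 296° = -27.86, north 31 cos 296° = 13.59
Net displacement: -49.78 east, -8.33 north. Direction back to start is (49.78, 8.33): bearing = atan2(49.78, 8.33) mod 360° = 80.50° ≈ 080°.

080°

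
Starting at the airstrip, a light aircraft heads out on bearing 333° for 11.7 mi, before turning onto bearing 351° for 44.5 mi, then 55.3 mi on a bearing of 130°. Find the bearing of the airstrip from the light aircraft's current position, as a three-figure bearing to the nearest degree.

238°

Leg 1 (333°, 11.7 mi): east 11.7 sin 333° = -5.31, north 11.7 cos 333° = 10.42
Leg 2 (351°, 44.5 mi): east 44.5 sin 351° = -6.96, north 44.5 cos 351° = 43.95
Leg 3 (130°, 55.3 mi): east 55.3 sin 130° = 42.36, north 55.3 cos 130° = -35.55
Net displacement: 30.09 east, 18.83 north. Direction back to start is (-30.09, -18.83): bearing = atan2(-30.09, -18.83) mod 360° = 237.96° ≈ 238°.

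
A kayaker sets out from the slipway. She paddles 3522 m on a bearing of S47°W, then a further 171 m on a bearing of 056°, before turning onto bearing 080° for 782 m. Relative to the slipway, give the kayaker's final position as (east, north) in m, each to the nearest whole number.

(-1664, -2171)

Leg 1 (S47°W, 3522 m): east 3522 sin 227° = -2575.83, north 3522 cos 227° = -2402.00
Leg 2 (056°, 171 m): east 171 sin 56° = 141.77, north 171 cos 56° = 95.62
Leg 3 (080°, 782 m): east 782 sin 80° = 770.12, north 782 cos 80° = 135.79
Summing: -1663.94 m east, -2170.58 m north → (-1664, -2171).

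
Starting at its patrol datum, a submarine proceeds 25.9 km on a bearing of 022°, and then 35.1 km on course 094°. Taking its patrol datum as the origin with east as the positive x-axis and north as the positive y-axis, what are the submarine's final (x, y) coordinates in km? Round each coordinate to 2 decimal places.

(44.72, 21.57)

Leg 1 (022°, 25.9 km): east 25.9 sin 22° = 9.70, north 25.9 cos 22° = 24.01
Leg 2 (094°, 35.1 km): east 35.1 sin 94° = 35.01, north 35.1 cos 94° = -2.45
Summing: 44.72 km east, 21.57 km north → (44.72, 21.57).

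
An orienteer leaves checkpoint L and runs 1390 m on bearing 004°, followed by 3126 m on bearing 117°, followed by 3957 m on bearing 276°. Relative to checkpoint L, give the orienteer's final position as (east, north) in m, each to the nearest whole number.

(-1053, 381)

Leg 1 (004°, 1390 m): east 1390 sin 4° = 96.96, north 1390 cos 4° = 1386.61
Leg 2 (117°, 3126 m): east 3126 sin 117° = 2785.29, north 3126 cos 117° = -1419.17
Leg 3 (276°, 3957 m): east 3957 sin 276° = -3935.32, north 3957 cos 276° = 413.62
Summing: -1053.08 m east, 381.06 m north → (-1053, 381).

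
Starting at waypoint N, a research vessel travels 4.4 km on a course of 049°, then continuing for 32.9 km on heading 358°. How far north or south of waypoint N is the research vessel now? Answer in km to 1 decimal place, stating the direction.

Leg 1 (049°, 4.4 km): east 4.4 sin 49° = 3.32, north 4.4 cos 49° = 2.89
Leg 2 (358°, 32.9 km): east 32.9 sin 358° = -1.15, north 32.9 cos 358° = 32.88
Net north component: 35.77 km.

35.8 km north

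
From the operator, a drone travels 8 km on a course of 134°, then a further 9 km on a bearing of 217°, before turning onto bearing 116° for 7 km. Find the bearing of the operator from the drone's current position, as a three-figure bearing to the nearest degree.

Leg 1 (134°, 8 km): east 8 sin 134° = 5.75, north 8 cos 134° = -5.56
Leg 2 (217°, 9 km): east 9 sin 217° = -5.42, north 9 cos 217° = -7.19
Leg 3 (116°, 7 km): east 7 sin 116° = 6.29, north 7 cos 116° = -3.07
Net displacement: 6.63 east, -15.81 north. Direction back to start is (-6.63, 15.81): bearing = atan2(-6.63, 15.81) mod 360° = 337.25° ≈ 337°.

337°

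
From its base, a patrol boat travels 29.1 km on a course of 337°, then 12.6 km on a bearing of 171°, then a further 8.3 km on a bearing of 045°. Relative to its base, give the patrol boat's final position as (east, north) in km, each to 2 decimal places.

(-3.53, 20.21)

Leg 1 (337°, 29.1 km): east 29.1 sin 337° = -11.37, north 29.1 cos 337° = 26.79
Leg 2 (171°, 12.6 km): east 12.6 sin 171° = 1.97, north 12.6 cos 171° = -12.44
Leg 3 (045°, 8.3 km): east 8.3 sin 45° = 5.87, north 8.3 cos 45° = 5.87
Summing: -3.53 km east, 20.21 km north → (-3.53, 20.21).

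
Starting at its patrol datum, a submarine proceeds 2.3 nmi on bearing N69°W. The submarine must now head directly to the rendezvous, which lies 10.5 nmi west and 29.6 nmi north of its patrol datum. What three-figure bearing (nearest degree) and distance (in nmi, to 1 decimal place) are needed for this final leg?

Leg 1 (N69°W, 2.3 nmi): east 2.3 sin 291° = -2.15, north 2.3 cos 291° = 0.82
Current position: (-2.15, 0.82). Target: (-10.5, 29.6). Remaining: Δeast = -8.35, Δnorth = 28.78.
Bearing = atan2(-8.35, 28.78) mod 360° = 343.81°; distance = √((-8.35)² + (28.78)²) = 29.964 nmi.

344°, 30.0 nmi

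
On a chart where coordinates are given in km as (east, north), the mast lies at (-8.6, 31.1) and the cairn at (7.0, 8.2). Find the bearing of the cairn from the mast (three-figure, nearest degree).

146°

Δeast = 7.0 − -8.6 = 15.60; Δnorth = 8.2 − 31.1 = -22.90.
Bearing = atan2(Δeast, Δnorth) mod 360° = 145.74° ≈ 146°.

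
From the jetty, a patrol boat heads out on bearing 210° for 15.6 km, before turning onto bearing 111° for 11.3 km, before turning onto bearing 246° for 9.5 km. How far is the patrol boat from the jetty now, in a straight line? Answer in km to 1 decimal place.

22.2 km

Leg 1 (210°, 15.6 km): east 15.6 sin 210° = -7.80, north 15.6 cos 210° = -13.51
Leg 2 (111°, 11.3 km): east 11.3 sin 111° = 10.55, north 11.3 cos 111° = -4.05
Leg 3 (246°, 9.5 km): east 9.5 sin 246° = -8.68, north 9.5 cos 246° = -3.86
Net: -5.93 east, -21.42 north. Distance = √((-5.93)² + (-21.42)²) = 22.229 km.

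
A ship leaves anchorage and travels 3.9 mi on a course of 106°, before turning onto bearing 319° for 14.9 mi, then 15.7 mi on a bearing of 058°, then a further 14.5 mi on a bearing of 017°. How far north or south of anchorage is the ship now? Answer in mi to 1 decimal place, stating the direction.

32.4 mi north

Leg 1 (106°, 3.9 mi): east 3.9 sin 106° = 3.75, north 3.9 cos 106° = -1.07
Leg 2 (319°, 14.9 mi): east 14.9 sin 319° = -9.78, north 14.9 cos 319° = 11.25
Leg 3 (058°, 15.7 mi): east 15.7 sin 58° = 13.31, north 15.7 cos 58° = 8.32
Leg 4 (017°, 14.5 mi): east 14.5 sin 17° = 4.24, north 14.5 cos 17° = 13.87
Net north component: 32.36 mi.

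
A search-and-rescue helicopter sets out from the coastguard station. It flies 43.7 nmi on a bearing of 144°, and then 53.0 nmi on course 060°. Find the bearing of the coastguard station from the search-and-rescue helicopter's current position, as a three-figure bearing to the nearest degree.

277°

Leg 1 (144°, 43.7 nmi): east 43.7 sin 144° = 25.69, north 43.7 cos 144° = -35.35
Leg 2 (060°, 53.0 nmi): east 53.0 sin 60° = 45.90, north 53.0 cos 60° = 26.50
Net displacement: 71.59 east, -8.85 north. Direction back to start is (-71.59, 8.85): bearing = atan2(-71.59, 8.85) mod 360° = 277.05° ≈ 277°.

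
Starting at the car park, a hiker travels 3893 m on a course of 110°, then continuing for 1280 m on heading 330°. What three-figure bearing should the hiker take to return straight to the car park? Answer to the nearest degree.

274°

Leg 1 (110°, 3893 m): east 3893 sin 110° = 3658.22, north 3893 cos 110° = -1331.48
Leg 2 (330°, 1280 m): east 1280 sin 330° = -640.00, north 1280 cos 330° = 1108.51
Net displacement: 3018.22 east, -222.97 north. Direction back to start is (-3018.22, 222.97): bearing = atan2(-3018.22, 222.97) mod 360° = 274.23° ≈ 274°.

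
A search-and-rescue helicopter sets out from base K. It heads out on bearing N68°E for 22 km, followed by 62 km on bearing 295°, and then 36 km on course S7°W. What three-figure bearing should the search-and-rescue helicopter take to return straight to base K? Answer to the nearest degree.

088°

Leg 1 (N68°E, 22 km): east 22 sin 68° = 20.40, north 22 cos 68° = 8.24
Leg 2 (295°, 62 km): east 62 sin 295° = -56.19, north 62 cos 295° = 26.20
Leg 3 (S7°W, 36 km): east 36 sin 187° = -4.39, north 36 cos 187° = -35.73
Net displacement: -40.18 east, -1.29 north. Direction back to start is (40.18, 1.29): bearing = atan2(40.18, 1.29) mod 360° = 88.16° ≈ 088°.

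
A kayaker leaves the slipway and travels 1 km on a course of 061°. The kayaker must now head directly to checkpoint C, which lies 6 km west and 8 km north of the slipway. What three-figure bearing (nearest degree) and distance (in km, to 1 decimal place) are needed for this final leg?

318°, 10.2 km

Leg 1 (061°, 1 km): east 1 sin 61° = 0.87, north 1 cos 61° = 0.48
Current position: (0.87, 0.48). Target: (-6, 8). Remaining: Δeast = -6.87, Δnorth = 7.52.
Bearing = atan2(-6.87, 7.52) mod 360° = 317.55°; distance = √((-6.87)² + (7.52)²) = 10.185 km.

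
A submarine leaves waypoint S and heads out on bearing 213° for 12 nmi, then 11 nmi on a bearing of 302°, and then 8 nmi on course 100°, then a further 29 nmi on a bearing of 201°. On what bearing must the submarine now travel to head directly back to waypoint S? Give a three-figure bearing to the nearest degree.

029°

Leg 1 (213°, 12 nmi): east 12 sin 213° = -6.54, north 12 cos 213° = -10.06
Leg 2 (302°, 11 nmi): east 11 sin 302° = -9.33, north 11 cos 302° = 5.83
Leg 3 (100°, 8 nmi): east 8 sin 100° = 7.88, north 8 cos 100° = -1.39
Leg 4 (201°, 29 nmi): east 29 sin 201° = -10.39, north 29 cos 201° = -27.07
Net displacement: -18.38 east, -32.70 north. Direction back to start is (18.38, 32.70): bearing = atan2(18.38, 32.70) mod 360° = 29.34° ≈ 029°.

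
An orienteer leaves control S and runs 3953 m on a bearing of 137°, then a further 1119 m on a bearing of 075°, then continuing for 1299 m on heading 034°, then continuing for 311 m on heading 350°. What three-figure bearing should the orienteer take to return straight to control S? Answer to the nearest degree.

285°

Leg 1 (137°, 3953 m): east 3953 sin 137° = 2695.94, north 3953 cos 137° = -2891.04
Leg 2 (075°, 1119 m): east 1119 sin 75° = 1080.87, north 1119 cos 75° = 289.62
Leg 3 (034°, 1299 m): east 1299 sin 34° = 726.39, north 1299 cos 34° = 1076.92
Leg 4 (350°, 311 m): east 311 sin 350° = -54.00, north 311 cos 350° = 306.28
Net displacement: 4449.20 east, -1218.23 north. Direction back to start is (-4449.20, 1218.23): bearing = atan2(-4449.20, 1218.23) mod 360° = 285.31° ≈ 285°.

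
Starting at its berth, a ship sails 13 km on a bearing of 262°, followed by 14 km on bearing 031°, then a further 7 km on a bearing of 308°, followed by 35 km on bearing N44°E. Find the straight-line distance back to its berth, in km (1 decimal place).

41.8 km

Leg 1 (262°, 13 km): east 13 sin 262° = -12.87, north 13 cos 262° = -1.81
Leg 2 (031°, 14 km): east 14 sin 31° = 7.21, north 14 cos 31° = 12.00
Leg 3 (308°, 7 km): east 7 sin 308° = -5.52, north 7 cos 308° = 4.31
Leg 4 (N44°E, 35 km): east 35 sin 44° = 24.31, north 35 cos 44° = 25.18
Net: 13.13 east, 39.68 north. Distance = √((13.13)² + (39.68)²) = 41.795 km.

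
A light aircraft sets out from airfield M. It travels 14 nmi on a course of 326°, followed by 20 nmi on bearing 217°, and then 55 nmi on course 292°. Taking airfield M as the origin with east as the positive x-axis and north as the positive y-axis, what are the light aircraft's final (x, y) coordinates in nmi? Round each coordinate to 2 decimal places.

Leg 1 (326°, 14 nmi): east 14 sin 326° = -7.83, north 14 cos 326° = 11.61
Leg 2 (217°, 20 nmi): east 20 sin 217° = -12.04, north 20 cos 217° = -15.97
Leg 3 (292°, 55 nmi): east 55 sin 292° = -51.00, north 55 cos 292° = 20.60
Summing: -70.86 nmi east, 16.24 nmi north → (-70.86, 16.24).

(-70.86, 16.24)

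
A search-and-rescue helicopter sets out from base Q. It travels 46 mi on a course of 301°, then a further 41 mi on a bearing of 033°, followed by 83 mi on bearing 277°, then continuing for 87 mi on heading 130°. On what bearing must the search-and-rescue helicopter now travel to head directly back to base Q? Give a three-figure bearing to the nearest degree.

Leg 1 (301°, 46 mi): east 46 sin 301° = -39.43, north 46 cos 301° = 23.69
Leg 2 (033°, 41 mi): east 41 sin 33° = 22.33, north 41 cos 33° = 34.39
Leg 3 (277°, 83 mi): east 83 sin 277° = -82.38, north 83 cos 277° = 10.12
Leg 4 (130°, 87 mi): east 87 sin 130° = 66.65, north 87 cos 130° = -55.92
Net displacement: -32.83 east, 12.27 north. Direction back to start is (32.83, -12.27): bearing = atan2(32.83, -12.27) mod 360° = 110.49° ≈ 110°.

110°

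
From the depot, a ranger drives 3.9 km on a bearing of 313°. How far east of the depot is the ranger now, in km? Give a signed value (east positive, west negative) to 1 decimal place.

Leg 1 (313°, 3.9 km): east 3.9 sin 313° = -2.85, north 3.9 cos 313° = 2.66
Net east component: -2.85 km.

-2.9 km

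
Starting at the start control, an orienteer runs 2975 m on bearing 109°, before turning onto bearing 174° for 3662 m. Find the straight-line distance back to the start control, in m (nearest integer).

5610 m

Leg 1 (109°, 2975 m): east 2975 sin 109° = 2812.92, north 2975 cos 109° = -968.57
Leg 2 (174°, 3662 m): east 3662 sin 174° = 382.78, north 3662 cos 174° = -3641.94
Net: 3195.70 east, -4610.50 north. Distance = √((3195.70)² + (-4610.50)²) = 5609.747 m.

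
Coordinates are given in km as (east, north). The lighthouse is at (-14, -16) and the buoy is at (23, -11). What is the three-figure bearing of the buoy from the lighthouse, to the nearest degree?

082°

Δeast = 23 − -14 = 37.00; Δnorth = -11 − -16 = 5.00.
Bearing = atan2(Δeast, Δnorth) mod 360° = 82.30° ≈ 082°.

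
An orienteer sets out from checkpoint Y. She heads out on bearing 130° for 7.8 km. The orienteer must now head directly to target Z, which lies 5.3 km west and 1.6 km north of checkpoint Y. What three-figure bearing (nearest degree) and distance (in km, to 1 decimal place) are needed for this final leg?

300°, 13.1 km

Leg 1 (130°, 7.8 km): east 7.8 sin 130° = 5.98, north 7.8 cos 130° = -5.01
Current position: (5.98, -5.01). Target: (-5.3, 1.6). Remaining: Δeast = -11.28, Δnorth = 6.61.
Bearing = atan2(-11.28, 6.61) mod 360° = 300.39°; distance = √((-11.28)² + (6.61)²) = 13.072 km.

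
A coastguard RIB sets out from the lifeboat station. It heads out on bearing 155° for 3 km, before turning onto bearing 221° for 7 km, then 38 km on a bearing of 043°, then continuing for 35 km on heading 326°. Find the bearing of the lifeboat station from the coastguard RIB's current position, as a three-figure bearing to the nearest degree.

184°

Leg 1 (155°, 3 km): east 3 sin 155° = 1.27, north 3 cos 155° = -2.72
Leg 2 (221°, 7 km): east 7 sin 221° = -4.59, north 7 cos 221° = -5.28
Leg 3 (043°, 38 km): east 38 sin 43° = 25.92, north 38 cos 43° = 27.79
Leg 4 (326°, 35 km): east 35 sin 326° = -19.57, north 35 cos 326° = 29.02
Net displacement: 3.02 east, 48.81 north. Direction back to start is (-3.02, -48.81): bearing = atan2(-3.02, -48.81) mod 360° = 183.54° ≈ 184°.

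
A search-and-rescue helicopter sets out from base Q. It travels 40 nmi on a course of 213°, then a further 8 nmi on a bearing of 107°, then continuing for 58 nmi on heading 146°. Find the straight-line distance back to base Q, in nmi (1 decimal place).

85.9 nmi

Leg 1 (213°, 40 nmi): east 40 sin 213° = -21.79, north 40 cos 213° = -33.55
Leg 2 (107°, 8 nmi): east 8 sin 107° = 7.65, north 8 cos 107° = -2.34
Leg 3 (146°, 58 nmi): east 58 sin 146° = 32.43, north 58 cos 146° = -48.08
Net: 18.30 east, -83.97 north. Distance = √((18.30)² + (-83.97)²) = 85.941 nmi.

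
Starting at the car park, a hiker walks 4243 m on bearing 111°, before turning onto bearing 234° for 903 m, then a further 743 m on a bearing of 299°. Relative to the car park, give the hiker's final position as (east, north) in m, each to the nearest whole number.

(2581, -1691)

Leg 1 (111°, 4243 m): east 4243 sin 111° = 3961.18, north 4243 cos 111° = -1520.56
Leg 2 (234°, 903 m): east 903 sin 234° = -730.54, north 903 cos 234° = -530.77
Leg 3 (299°, 743 m): east 743 sin 299° = -649.84, north 743 cos 299° = 360.21
Summing: 2580.80 m east, -1691.11 m north → (2581, -1691).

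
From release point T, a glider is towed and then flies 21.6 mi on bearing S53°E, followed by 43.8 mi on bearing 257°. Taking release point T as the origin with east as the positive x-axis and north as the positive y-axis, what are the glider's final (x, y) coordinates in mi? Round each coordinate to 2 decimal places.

(-25.43, -22.85)

Leg 1 (S53°E, 21.6 mi): east 21.6 sin 127° = 17.25, north 21.6 cos 127° = -13.00
Leg 2 (257°, 43.8 mi): east 43.8 sin 257° = -42.68, north 43.8 cos 257° = -9.85
Summing: -25.43 mi east, -22.85 mi north → (-25.43, -22.85).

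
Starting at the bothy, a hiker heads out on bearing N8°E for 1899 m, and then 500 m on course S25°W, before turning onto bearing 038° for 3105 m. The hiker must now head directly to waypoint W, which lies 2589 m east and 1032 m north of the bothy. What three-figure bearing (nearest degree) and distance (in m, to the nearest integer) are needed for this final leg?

Leg 1 (N8°E, 1899 m): east 1899 sin 8° = 264.29, north 1899 cos 8° = 1880.52
Leg 2 (S25°W, 500 m): east 500 sin 205° = -211.31, north 500 cos 205° = -453.15
Leg 3 (038°, 3105 m): east 3105 sin 38° = 1911.63, north 3105 cos 38° = 2446.77
Current position: (1964.61, 3874.14). Target: (2589, 1032). Remaining: Δeast = 624.39, Δnorth = -2842.14.
Bearing = atan2(624.39, -2842.14) mod 360° = 167.61°; distance = √((624.39)² + (-2842.14)²) = 2909.917 m.

168°, 2910 m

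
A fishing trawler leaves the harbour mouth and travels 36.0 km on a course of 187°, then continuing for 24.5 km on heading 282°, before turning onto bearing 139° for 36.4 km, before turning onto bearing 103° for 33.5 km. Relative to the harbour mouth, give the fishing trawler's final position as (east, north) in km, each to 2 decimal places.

Leg 1 (187°, 36.0 km): east 36.0 sin 187° = -4.39, north 36.0 cos 187° = -35.73
Leg 2 (282°, 24.5 km): east 24.5 sin 282° = -23.96, north 24.5 cos 282° = 5.09
Leg 3 (139°, 36.4 km): east 36.4 sin 139° = 23.88, north 36.4 cos 139° = -27.47
Leg 4 (103°, 33.5 km): east 33.5 sin 103° = 32.64, north 33.5 cos 103° = -7.54
Summing: 28.17 km east, -65.65 km north → (28.17, -65.65).

(28.17, -65.65)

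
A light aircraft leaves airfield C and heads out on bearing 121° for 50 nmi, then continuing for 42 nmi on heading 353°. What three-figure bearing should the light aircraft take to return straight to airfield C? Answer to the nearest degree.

247°

Leg 1 (121°, 50 nmi): east 50 sin 121° = 42.86, north 50 cos 121° = -25.75
Leg 2 (353°, 42 nmi): east 42 sin 353° = -5.12, north 42 cos 353° = 41.69
Net displacement: 37.74 east, 15.94 north. Direction back to start is (-37.74, -15.94): bearing = atan2(-37.74, -15.94) mod 360° = 247.11° ≈ 247°.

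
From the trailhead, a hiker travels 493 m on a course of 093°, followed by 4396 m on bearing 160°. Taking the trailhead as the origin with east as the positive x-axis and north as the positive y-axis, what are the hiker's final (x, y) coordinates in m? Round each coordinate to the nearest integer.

(1996, -4157)

Leg 1 (093°, 493 m): east 493 sin 93° = 492.32, north 493 cos 93° = -25.80
Leg 2 (160°, 4396 m): east 4396 sin 160° = 1503.52, north 4396 cos 160° = -4130.89
Summing: 1995.84 m east, -4156.69 m north → (1996, -4157).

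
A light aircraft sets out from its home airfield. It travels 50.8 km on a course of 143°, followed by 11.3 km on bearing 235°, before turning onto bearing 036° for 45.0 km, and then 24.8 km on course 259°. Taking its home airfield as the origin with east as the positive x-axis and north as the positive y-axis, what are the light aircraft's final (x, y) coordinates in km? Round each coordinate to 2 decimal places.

Leg 1 (143°, 50.8 km): east 50.8 sin 143° = 30.57, north 50.8 cos 143° = -40.57
Leg 2 (235°, 11.3 km): east 11.3 sin 235° = -9.26, north 11.3 cos 235° = -6.48
Leg 3 (036°, 45.0 km): east 45.0 sin 36° = 26.45, north 45.0 cos 36° = 36.41
Leg 4 (259°, 24.8 km): east 24.8 sin 259° = -24.34, north 24.8 cos 259° = -4.73
Summing: 23.42 km east, -15.38 km north → (23.42, -15.38).

(23.42, -15.38)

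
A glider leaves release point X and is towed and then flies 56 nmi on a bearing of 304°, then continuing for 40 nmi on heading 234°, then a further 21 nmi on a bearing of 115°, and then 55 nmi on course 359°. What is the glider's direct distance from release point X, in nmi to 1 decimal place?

81.2 nmi

Leg 1 (304°, 56 nmi): east 56 sin 304° = -46.43, north 56 cos 304° = 31.31
Leg 2 (234°, 40 nmi): east 40 sin 234° = -32.36, north 40 cos 234° = -23.51
Leg 3 (115°, 21 nmi): east 21 sin 115° = 19.03, north 21 cos 115° = -8.87
Leg 4 (359°, 55 nmi): east 55 sin 359° = -0.96, north 55 cos 359° = 54.99
Net: -60.71 east, 53.92 north. Distance = √((-60.71)² + (53.92)²) = 81.201 nmi.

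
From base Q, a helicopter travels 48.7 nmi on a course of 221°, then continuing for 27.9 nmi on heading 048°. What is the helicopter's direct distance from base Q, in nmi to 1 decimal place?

21.3 nmi

Leg 1 (221°, 48.7 nmi): east 48.7 sin 221° = -31.95, north 48.7 cos 221° = -36.75
Leg 2 (048°, 27.9 nmi): east 27.9 sin 48° = 20.73, north 27.9 cos 48° = 18.67
Net: -11.22 east, -18.09 north. Distance = √((-11.22)² + (-18.09)²) = 21.281 nmi.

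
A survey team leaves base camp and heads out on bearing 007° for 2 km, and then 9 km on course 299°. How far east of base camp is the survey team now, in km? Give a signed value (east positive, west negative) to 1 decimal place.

Leg 1 (007°, 2 km): east 2 sin 7° = 0.24, north 2 cos 7° = 1.99
Leg 2 (299°, 9 km): east 9 sin 299° = -7.87, north 9 cos 299° = 4.36
Net east component: -7.63 km.

-7.6 km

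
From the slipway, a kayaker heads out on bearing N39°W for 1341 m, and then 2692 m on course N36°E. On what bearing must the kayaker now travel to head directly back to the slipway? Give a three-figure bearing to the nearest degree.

Leg 1 (N39°W, 1341 m): east 1341 sin 321° = -843.92, north 1341 cos 321° = 1042.15
Leg 2 (N36°E, 2692 m): east 2692 sin 36° = 1582.32, north 2692 cos 36° = 2177.87
Net displacement: 738.40 east, 3220.03 north. Direction back to start is (-738.40, -3220.03): bearing = atan2(-738.40, -3220.03) mod 360° = 192.92° ≈ 193°.

193°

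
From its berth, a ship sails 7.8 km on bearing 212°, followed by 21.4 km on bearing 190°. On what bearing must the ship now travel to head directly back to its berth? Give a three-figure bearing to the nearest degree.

Leg 1 (212°, 7.8 km): east 7.8 sin 212° = -4.13, north 7.8 cos 212° = -6.61
Leg 2 (190°, 21.4 km): east 21.4 sin 190° = -3.72, north 21.4 cos 190° = -21.07
Net displacement: -7.85 east, -27.69 north. Direction back to start is (7.85, 27.69): bearing = atan2(7.85, 27.69) mod 360° = 15.83° ≈ 016°.

016°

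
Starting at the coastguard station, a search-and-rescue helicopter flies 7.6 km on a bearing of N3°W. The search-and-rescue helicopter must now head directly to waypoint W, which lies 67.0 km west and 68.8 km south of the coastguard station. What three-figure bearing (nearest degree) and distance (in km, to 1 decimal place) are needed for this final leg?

221°, 101.3 km

Leg 1 (N3°W, 7.6 km): east 7.6 sin 357° = -0.40, north 7.6 cos 357° = 7.59
Current position: (-0.40, 7.59). Target: (-67.0, -68.8). Remaining: Δeast = -66.60, Δnorth = -76.39.
Bearing = atan2(-66.60, -76.39) mod 360° = 221.08°; distance = √((-66.60)² + (-76.39)²) = 101.347 km.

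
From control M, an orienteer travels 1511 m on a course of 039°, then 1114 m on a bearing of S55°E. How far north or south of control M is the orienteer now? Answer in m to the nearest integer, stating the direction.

Leg 1 (039°, 1511 m): east 1511 sin 39° = 950.90, north 1511 cos 39° = 1174.27
Leg 2 (S55°E, 1114 m): east 1114 sin 125° = 912.54, north 1114 cos 125° = -638.96
Net north component: 535.30 m.

535 m north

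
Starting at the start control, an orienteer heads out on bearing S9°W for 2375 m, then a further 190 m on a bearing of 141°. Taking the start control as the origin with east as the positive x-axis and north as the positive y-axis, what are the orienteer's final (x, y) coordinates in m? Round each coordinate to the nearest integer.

Leg 1 (S9°W, 2375 m): east 2375 sin 189° = -371.53, north 2375 cos 189° = -2345.76
Leg 2 (141°, 190 m): east 190 sin 141° = 119.57, north 190 cos 141° = -147.66
Summing: -251.96 m east, -2493.42 m north → (-252, -2493).

(-252, -2493)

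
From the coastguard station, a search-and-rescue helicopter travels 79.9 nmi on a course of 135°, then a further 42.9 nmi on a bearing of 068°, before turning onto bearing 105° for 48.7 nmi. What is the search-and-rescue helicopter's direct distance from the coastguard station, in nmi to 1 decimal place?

152.8 nmi

Leg 1 (135°, 79.9 nmi): east 79.9 sin 135° = 56.50, north 79.9 cos 135° = -56.50
Leg 2 (068°, 42.9 nmi): east 42.9 sin 68° = 39.78, north 42.9 cos 68° = 16.07
Leg 3 (105°, 48.7 nmi): east 48.7 sin 105° = 47.04, north 48.7 cos 105° = -12.60
Net: 143.31 east, -53.03 north. Distance = √((143.31)² + (-53.03)²) = 152.812 nmi.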